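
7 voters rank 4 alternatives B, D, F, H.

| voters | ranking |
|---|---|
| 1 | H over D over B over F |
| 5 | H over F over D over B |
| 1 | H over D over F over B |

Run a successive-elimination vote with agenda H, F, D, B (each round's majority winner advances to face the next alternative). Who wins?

Round 1: H vs F — 7–0, H advances.
Round 2: H vs D — 7–0, H advances.
Round 3: H vs B — 7–0, H advances.
H survives the agenda.

H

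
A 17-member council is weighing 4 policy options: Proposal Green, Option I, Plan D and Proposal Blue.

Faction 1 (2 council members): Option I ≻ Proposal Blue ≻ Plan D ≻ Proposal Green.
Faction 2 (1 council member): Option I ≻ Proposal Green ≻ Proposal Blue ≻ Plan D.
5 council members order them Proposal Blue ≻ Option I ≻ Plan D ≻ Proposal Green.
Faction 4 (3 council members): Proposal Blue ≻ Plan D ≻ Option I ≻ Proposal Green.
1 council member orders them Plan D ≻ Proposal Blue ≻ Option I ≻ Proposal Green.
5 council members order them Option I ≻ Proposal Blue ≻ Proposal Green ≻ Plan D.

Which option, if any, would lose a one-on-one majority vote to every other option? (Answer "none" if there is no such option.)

Head-to-head results (17 council members):
Proposal Green vs Option I: Proposal Green is ranked higher on 0 ballots, Option I on 17. Option I wins 17–0.
Proposal Green vs Plan D: Proposal Green preferred on 1+5 = 6 ballots; Plan D wins 11–6.
Proposal Green vs Proposal Blue: Proposal Green is ranked higher on 1 ballot, Proposal Blue on 16. Proposal Blue wins 16–1.
Option I vs Plan D: Option I preferred on 2+1+5+5 = 13 ballots; Option I wins 13–4.
Option I–Proposal Blue: Proposal Blue 9–8.
Plan D vs Proposal Blue: 1 to 16, Proposal Blue.
Only Proposal Green has no wins; Proposal Green is the Condorcet loser.

Proposal Green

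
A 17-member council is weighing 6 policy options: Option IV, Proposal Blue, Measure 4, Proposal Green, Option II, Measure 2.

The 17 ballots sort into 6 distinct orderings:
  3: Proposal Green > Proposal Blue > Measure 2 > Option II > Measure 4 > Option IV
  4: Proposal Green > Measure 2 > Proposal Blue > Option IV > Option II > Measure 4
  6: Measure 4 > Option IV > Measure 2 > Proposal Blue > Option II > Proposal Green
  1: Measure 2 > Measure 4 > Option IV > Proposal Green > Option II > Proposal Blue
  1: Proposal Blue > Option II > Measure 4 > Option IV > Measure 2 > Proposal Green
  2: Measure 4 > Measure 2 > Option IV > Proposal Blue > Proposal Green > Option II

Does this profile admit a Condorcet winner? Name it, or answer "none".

Head-to-head results (17 council members):
Option IV vs Proposal Blue: 9 to 8, Option IV.
Option IV vs Measure 4: Option IV is ranked higher on 4 ballots, Measure 4 on 13. Measure 4 wins 13–4.
Option IV vs Proposal Green: Option IV preferred on 6+1+1+2 = 10 ballots; Option IV wins 10–7.
Option IV vs Option II: 4+6+1+2 = 13 for Option IV, 4 for Option II — Option IV by 13–4.
Option IV vs Measure 2: Option IV is ranked higher on 6+1 = 7 ballots, Measure 2 on 10. Measure 2 wins 10–7.
Proposal Blue vs Measure 4: Proposal Blue preferred on 3+4+1 = 8 ballots; Measure 4 wins 9–8.
Proposal Blue vs Proposal Green: Proposal Blue is ranked higher on 6+1+2 = 9 ballots, Proposal Green on 8. Proposal Blue wins 9–8.
Proposal Blue vs Option II: 16 to 1, Proposal Blue.
Proposal Blue vs Measure 2: 3+1 = 4 for Proposal Blue, 13 for Measure 2 — Measure 2 by 13–4.
Measure 4 vs Proposal Green: 10 to 7, Measure 4.
Measure 4 vs Option II: 9 to 8, Measure 4.
Measure 4 vs Measure 2: Measure 4 is ranked higher on 6+1+2 = 9 ballots, Measure 2 on 8. Measure 4 wins 9–8.
Proposal Green vs Option II: 3+4+1+2 = 10 for Proposal Green, 7 for Option II — Proposal Green by 10–7.
Proposal Green vs Measure 2: 7 to 10, Measure 2.
Option II vs Measure 2: Option II is ranked higher on 1 ballot, Measure 2 on 16. Measure 2 wins 16–1.
Measure 4 beats each of Option IV, Proposal Blue, Proposal Green, Option II, Measure 2 — Measure 4 is the Condorcet winner.

Measure 4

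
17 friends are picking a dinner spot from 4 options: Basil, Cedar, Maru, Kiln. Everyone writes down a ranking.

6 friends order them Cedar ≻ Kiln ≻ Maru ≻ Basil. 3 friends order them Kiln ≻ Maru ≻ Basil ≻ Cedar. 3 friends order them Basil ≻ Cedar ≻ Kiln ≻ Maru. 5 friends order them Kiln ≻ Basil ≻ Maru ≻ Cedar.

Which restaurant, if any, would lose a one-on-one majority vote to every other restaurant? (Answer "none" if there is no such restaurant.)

none

Pairwise majorities:
Basil–Cedar: Basil 11–6.
Basil vs Maru: 3+5 = 8 for Basil, 9 for Maru — Maru by 9–8.
Basil vs Kiln: Basil is ranked higher on 3 ballots, Kiln on 14. Kiln wins 14–3.
Cedar vs Maru: Cedar preferred on 6+3 = 9 ballots; Cedar wins 9–8.
Cedar vs Kiln: Cedar wins 9–8.
Maru vs Kiln: Kiln, 17–0.
Each restaurant has at least one pairwise win (Basil beats Cedar; Cedar beats Maru; Maru beats Basil; Kiln beats Basil) — no Condorcet loser.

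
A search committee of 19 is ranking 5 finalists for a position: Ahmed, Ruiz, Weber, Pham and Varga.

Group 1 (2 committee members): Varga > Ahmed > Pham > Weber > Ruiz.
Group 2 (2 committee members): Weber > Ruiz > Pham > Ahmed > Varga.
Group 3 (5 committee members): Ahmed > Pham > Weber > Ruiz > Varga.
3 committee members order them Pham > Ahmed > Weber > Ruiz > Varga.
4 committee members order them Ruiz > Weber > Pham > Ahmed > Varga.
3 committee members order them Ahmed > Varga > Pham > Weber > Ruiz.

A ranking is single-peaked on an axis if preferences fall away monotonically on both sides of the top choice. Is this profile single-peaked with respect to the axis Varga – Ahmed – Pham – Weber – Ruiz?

Axis positions: Varga=1, Ahmed=2, Pham=3, Weber=4, Ruiz=5.
Group 1 (peak Varga at position 1): ranking walks positions 1-2-3-4-5, expanding outward from the peak — single-peaked.
Group 2 (peak Weber at position 4): ranking walks positions 4-5-3-2-1, expanding outward from the peak — single-peaked.
Group 3 (peak Ahmed at position 2): ranking walks positions 2-3-4-5-1, expanding outward from the peak — single-peaked.
Group 4 (peak Pham at position 3): ranking walks positions 3-2-4-5-1, expanding outward from the peak — single-peaked.
Group 5 (peak Ruiz at position 5): ranking walks positions 5-4-3-2-1, expanding outward from the peak — single-peaked.
Group 6 (peak Ahmed at position 2): ranking walks positions 2-1-3-4-5, expanding outward from the peak — single-peaked.
Every ranking is single-peaked on this axis.

yes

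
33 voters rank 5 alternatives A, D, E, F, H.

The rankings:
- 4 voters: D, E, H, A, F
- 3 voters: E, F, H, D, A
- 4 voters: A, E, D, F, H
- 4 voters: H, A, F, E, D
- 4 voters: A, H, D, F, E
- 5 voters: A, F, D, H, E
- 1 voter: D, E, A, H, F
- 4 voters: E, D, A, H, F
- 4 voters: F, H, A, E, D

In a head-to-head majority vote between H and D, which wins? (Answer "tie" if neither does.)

D

Ballots ranking H above D: 3 + 4 + 4 + 4 = 15.
Ballots ranking D above H: 33 − 15 = 18.
D wins the head-to-head 18–15.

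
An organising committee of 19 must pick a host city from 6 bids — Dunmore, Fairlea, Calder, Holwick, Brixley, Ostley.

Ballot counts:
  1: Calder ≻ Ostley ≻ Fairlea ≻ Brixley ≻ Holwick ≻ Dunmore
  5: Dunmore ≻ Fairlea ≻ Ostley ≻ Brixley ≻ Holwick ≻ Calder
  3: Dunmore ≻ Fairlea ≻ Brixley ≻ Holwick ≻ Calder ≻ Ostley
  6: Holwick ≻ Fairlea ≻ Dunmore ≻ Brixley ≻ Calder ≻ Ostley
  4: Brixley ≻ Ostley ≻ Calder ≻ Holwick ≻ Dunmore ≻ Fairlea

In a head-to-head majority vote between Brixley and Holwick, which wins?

Brixley

Ballots ranking Brixley above Holwick: 1 + 5 + 3 + 4 = 13.
Ballots ranking Holwick above Brixley: 19 − 13 = 6.
Brixley wins the head-to-head 13–6.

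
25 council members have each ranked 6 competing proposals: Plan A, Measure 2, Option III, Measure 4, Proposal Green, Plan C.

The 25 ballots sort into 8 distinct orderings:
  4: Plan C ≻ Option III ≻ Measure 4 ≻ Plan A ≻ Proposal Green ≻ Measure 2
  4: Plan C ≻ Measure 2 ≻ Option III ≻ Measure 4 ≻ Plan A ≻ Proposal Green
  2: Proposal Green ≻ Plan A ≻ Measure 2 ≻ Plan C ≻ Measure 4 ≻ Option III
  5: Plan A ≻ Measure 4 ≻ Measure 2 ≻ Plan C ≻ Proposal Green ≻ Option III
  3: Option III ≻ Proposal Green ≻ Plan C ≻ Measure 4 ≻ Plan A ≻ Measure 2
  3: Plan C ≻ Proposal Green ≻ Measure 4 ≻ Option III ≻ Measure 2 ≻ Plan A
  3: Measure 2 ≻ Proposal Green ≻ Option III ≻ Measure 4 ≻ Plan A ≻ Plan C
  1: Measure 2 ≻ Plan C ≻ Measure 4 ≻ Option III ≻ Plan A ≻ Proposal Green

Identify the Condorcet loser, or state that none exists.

Pairwise majorities:
Plan A vs Measure 2: 14 to 11, Plan A.
Plan A vs Option III: 7 to 18, Option III.
Plan A vs Measure 4: Measure 4, 18–7.
Plan A–Proposal Green: Plan A 14–11.
Plan A vs Plan C: 10 to 15, Plan C.
Measure 2 vs Option III: Measure 2 wins 15–10.
Measure 2 vs Measure 4: Measure 4, 15–10.
Measure 2 vs Proposal Green: Measure 2 is ranked higher on 4+5+3+1 = 13 ballots, Proposal Green on 12. Measure 2 wins 13–12.
Measure 2–Plan C: Plan C 14–11.
Option III vs Measure 4: 4+4+3+3 = 14 for Option III, 11 for Measure 4 — Option III by 14–11.
Option III vs Proposal Green: Proposal Green wins 13–12.
Option III vs Plan C: Plan C, 19–6.
Measure 4 vs Proposal Green: Measure 4 is ranked higher on 4+4+5+1 = 14 ballots, Proposal Green on 11. Measure 4 wins 14–11.
Measure 4 vs Plan C: Plan C wins 17–8.
Proposal Green vs Plan C: 2+3+3 = 8 for Proposal Green, 17 for Plan C — Plan C by 17–8.
No option is winless: Plan A beats Measure 2; Measure 2 beats Option III; Option III beats Plan A; Measure 4 beats Plan A; Proposal Green beats Option III; Plan C beats Plan A. There is no Condorcet loser.

none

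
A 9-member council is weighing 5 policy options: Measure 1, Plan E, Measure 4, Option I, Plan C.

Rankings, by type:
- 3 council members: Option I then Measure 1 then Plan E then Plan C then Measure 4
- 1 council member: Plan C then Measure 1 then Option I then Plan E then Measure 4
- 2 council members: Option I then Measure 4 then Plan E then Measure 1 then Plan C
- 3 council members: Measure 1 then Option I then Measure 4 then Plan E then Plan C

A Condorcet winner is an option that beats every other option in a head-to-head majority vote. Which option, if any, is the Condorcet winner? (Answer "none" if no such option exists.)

Check each pair by majority over 9 ballots:
Measure 1 vs Plan E: Measure 1 wins 7–2.
Measure 1–Measure 4: Measure 1 7–2.
Measure 1–Option I: Option I 5–4.
Measure 1–Plan C: Measure 1 8–1.
Plan E vs Measure 4: Measure 4 wins 5–4.
Plan E vs Option I: Option I wins 9–0.
Plan E–Plan C: Plan E 8–1.
Measure 4 vs Option I: Option I, 9–0.
Measure 4 vs Plan C: Measure 4 wins 5–4.
Option I–Plan C: Option I 8–1.
Option I wins every pairwise contest, so Option I is the Condorcet winner.

Option I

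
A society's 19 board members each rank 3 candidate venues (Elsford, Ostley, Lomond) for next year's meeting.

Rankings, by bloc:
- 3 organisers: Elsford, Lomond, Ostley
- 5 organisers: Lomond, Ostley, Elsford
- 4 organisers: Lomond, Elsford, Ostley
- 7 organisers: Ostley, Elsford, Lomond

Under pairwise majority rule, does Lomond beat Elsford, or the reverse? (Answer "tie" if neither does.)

Ballots ranking Lomond above Elsford: 5 + 4 = 9.
Ballots ranking Elsford above Lomond: 19 − 9 = 10.
Elsford wins the head-to-head 10–9.

Elsford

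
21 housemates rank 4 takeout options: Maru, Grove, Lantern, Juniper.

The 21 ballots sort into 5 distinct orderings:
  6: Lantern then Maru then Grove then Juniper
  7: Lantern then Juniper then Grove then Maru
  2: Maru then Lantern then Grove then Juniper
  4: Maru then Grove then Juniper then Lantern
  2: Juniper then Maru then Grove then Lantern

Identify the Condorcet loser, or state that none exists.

Juniper

Pairwise majorities:
Maru vs Grove: 14 to 7, Maru.
Maru–Lantern: Lantern 13–8.
Maru vs Juniper: Maru wins 12–9.
Grove vs Lantern: Lantern wins 15–6.
Grove–Juniper: Grove 12–9.
Lantern vs Juniper: Lantern preferred on 6+7+2 = 15 ballots; Lantern wins 15–6.
Juniper is beaten in every head-to-head and is the Condorcet loser.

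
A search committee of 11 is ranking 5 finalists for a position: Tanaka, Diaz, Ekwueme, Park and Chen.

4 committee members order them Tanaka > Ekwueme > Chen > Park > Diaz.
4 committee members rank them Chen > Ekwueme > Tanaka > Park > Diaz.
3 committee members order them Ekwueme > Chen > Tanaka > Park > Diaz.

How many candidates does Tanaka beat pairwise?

Tanaka against each rival (11 committee members):
Tanaka vs Diaz: 11 to 0, Tanaka.
Tanaka vs Ekwueme: 4 to 7, Ekwueme.
Tanaka vs Park: 11 to 0, Tanaka.
Tanaka vs Chen: Tanaka preferred on 4 ballots; Chen wins 7–4.
Tanaka beats Diaz, Park; loses to Ekwueme, Chen — 2 pairwise wins.

2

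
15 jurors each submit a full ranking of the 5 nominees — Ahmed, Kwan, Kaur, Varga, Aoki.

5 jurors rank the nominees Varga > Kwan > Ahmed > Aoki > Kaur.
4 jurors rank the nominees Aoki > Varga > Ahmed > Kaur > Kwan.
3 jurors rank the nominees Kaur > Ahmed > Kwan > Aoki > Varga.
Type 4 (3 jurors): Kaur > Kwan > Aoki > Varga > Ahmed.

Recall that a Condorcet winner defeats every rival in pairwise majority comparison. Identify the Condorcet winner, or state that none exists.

none

Head-to-head results (15 jurors):
Ahmed vs Kwan: Kwan, 8–7.
Ahmed vs Kaur: Ahmed wins 9–6.
Ahmed–Varga: Varga 12–3.
Ahmed vs Aoki: Ahmed, 8–7.
Kwan vs Kaur: Kaur wins 10–5.
Kwan vs Varga: Varga, 9–6.
Kwan vs Aoki: Kwan, 11–4.
Kaur vs Varga: Varga, 9–6.
Kaur–Aoki: Aoki 9–6.
Varga vs Aoki: Aoki, 10–5.
No nominee is unbeaten: Ahmed loses to Kwan; Kwan loses to Kaur; Kaur loses to Ahmed; Varga loses to Aoki; Aoki loses to Ahmed. In particular Ahmed beats Kaur beats Kwan beats Ahmed is a majority cycle — no Condorcet winner exists.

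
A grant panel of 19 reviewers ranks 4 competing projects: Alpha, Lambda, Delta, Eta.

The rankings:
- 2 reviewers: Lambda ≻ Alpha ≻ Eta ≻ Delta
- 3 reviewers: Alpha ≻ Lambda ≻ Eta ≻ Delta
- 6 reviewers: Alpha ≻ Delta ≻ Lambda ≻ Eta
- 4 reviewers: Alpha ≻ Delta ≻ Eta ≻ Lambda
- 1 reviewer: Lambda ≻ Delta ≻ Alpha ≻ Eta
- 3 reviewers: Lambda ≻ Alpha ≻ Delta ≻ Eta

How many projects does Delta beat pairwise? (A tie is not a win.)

2

Delta against each rival (19 reviewers):
Delta vs Alpha: 1 to 18, Alpha.
Delta vs Lambda: Delta, 10–9.
Delta vs Eta: Delta, 14–5.
Delta beats Lambda, Eta; loses to Alpha — 2 pairwise wins.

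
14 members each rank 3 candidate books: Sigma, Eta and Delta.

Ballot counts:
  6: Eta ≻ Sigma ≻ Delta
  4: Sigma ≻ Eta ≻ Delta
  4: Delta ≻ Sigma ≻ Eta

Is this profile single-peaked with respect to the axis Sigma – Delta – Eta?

no

Axis positions: Sigma=1, Delta=2, Eta=3.
Bloc 1: ranking walks positions 3-1-2; Sigma is ranked above Delta even though Delta lies between Sigma and the peak Eta on the axis — preferences dip and rise again. Not single-peaked.
Bloc 2: ranking walks positions 1-3-2; Eta is ranked above Delta even though Delta lies between Eta and the peak Sigma on the axis — preferences dip and rise again. Not single-peaked.
Bloc 3 (peak Delta at position 2): ranking walks positions 2-1-3, expanding outward from the peak — single-peaked.
Bloc 1 violates single-peakedness, so the profile is not single-peaked on this axis.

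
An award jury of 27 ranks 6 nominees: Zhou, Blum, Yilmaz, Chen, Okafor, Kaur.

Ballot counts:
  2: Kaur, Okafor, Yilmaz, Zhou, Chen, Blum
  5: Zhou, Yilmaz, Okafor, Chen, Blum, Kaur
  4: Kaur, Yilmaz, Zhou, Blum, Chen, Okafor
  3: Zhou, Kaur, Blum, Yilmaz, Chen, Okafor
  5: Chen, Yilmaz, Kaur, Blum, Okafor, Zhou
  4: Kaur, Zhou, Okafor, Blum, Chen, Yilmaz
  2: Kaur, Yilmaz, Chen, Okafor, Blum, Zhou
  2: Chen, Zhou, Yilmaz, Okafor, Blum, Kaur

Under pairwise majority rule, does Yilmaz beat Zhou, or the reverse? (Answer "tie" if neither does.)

Ballots ranking Yilmaz above Zhou: 2 + 4 + 5 + 2 = 13.
Ballots ranking Zhou above Yilmaz: 27 − 13 = 14.
Zhou wins the head-to-head 14–13.

Zhou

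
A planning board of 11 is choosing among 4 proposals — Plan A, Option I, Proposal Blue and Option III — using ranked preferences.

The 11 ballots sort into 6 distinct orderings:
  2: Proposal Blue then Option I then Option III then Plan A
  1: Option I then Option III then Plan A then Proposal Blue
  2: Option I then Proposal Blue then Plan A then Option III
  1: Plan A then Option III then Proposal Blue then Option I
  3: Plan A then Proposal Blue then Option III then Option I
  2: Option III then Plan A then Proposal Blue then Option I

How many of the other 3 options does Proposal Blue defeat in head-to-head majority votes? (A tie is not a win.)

Proposal Blue against each rival (11 council members):
Proposal Blue vs Plan A: 4 to 7, Plan A.
Proposal Blue vs Option I: Proposal Blue wins 8–3.
Proposal Blue–Option III: Proposal Blue 7–4.
Proposal Blue beats Option I, Option III; loses to Plan A — 2 pairwise wins.

2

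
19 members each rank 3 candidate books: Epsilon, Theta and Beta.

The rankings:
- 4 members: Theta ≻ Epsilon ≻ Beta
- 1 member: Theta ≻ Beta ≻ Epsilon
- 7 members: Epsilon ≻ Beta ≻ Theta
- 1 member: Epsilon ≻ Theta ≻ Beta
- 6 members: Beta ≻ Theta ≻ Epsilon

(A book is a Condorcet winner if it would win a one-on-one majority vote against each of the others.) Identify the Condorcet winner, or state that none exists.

Check each pair by majority over 19 ballots:
Epsilon vs Theta: Epsilon preferred on 7+1 = 8 ballots; Theta wins 11–8.
Epsilon vs Beta: Epsilon is ranked higher on 4+7+1 = 12 ballots, Beta on 7. Epsilon wins 12–7.
Theta vs Beta: Theta preferred on 4+1+1 = 6 ballots; Beta wins 13–6.
Each book drops at least one matchup (Epsilon loses to Theta; Theta loses to Beta; Beta loses to Epsilon); the cycle Epsilon > Beta > Theta > Epsilon rules out a Condorcet winner.

none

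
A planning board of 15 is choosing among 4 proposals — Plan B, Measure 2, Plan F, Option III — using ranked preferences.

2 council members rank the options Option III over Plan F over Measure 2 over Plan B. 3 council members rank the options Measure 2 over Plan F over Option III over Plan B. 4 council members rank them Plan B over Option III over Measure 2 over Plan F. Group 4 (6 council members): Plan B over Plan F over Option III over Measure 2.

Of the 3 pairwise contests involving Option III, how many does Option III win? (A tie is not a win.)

Option III against each rival (15 council members):
Option III vs Plan B: 2+3 = 5 for Option III, 10 for Plan B — Plan B by 10–5.
Option III vs Measure 2: Option III is ranked higher on 2+4+6 = 12 ballots, Measure 2 on 3. Option III wins 12–3.
Option III vs Plan F: Plan F, 9–6.
Option III beats Measure 2; loses to Plan B, Plan F — 1 pairwise win.

1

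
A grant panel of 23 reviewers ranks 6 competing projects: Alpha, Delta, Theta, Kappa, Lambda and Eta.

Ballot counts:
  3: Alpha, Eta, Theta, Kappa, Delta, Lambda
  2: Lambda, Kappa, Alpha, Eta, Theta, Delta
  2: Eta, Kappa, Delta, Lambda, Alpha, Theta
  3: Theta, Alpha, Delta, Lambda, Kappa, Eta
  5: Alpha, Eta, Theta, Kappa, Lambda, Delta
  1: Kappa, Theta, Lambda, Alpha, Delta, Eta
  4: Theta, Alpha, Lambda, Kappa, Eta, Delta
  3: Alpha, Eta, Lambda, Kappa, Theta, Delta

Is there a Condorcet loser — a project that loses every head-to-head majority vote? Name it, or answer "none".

Pairwise majorities:
Alpha vs Delta: Alpha, 21–2.
Alpha–Theta: Alpha 15–8.
Alpha–Kappa: Alpha 18–5.
Alpha–Lambda: Alpha 18–5.
Alpha vs Eta: Alpha preferred on 21 ballots; Alpha wins 21–2.
Delta vs Theta: Theta, 21–2.
Delta vs Kappa: Delta is ranked higher on 3 ballots, Kappa on 20. Kappa wins 20–3.
Delta vs Lambda: 8 to 15, Lambda.
Delta vs Eta: Delta is ranked higher on 3+1 = 4 ballots, Eta on 19. Eta wins 19–4.
Theta vs Kappa: 3+3+5+4 = 15 for Theta, 8 for Kappa — Theta by 15–8.
Theta vs Lambda: Theta is ranked higher on 3+3+5+1+4 = 16 ballots, Lambda on 7. Theta wins 16–7.
Theta vs Eta: Eta wins 15–8.
Kappa vs Lambda: Lambda wins 12–11.
Kappa–Eta: Eta 13–10.
Lambda vs Eta: Eta, 13–10.
Delta loses to every other project — it is the Condorcet loser.

Delta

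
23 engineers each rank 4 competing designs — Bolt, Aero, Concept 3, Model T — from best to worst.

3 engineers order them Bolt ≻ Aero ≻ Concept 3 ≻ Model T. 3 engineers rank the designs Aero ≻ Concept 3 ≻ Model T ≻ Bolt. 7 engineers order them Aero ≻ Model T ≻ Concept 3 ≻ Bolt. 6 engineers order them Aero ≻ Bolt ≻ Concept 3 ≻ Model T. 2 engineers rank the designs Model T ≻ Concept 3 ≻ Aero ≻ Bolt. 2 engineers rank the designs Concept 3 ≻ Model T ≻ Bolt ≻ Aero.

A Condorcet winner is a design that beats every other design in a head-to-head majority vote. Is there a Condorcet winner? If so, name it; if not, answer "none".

Check each pair by majority over 23 ballots:
Bolt vs Aero: Bolt preferred on 3+2 = 5 ballots; Aero wins 18–5.
Bolt vs Concept 3: Bolt is ranked higher on 3+6 = 9 ballots, Concept 3 on 14. Concept 3 wins 14–9.
Bolt vs Model T: 3+6 = 9 for Bolt, 14 for Model T — Model T by 14–9.
Aero vs Concept 3: 3+3+7+6 = 19 for Aero, 4 for Concept 3 — Aero by 19–4.
Aero vs Model T: 19 to 4, Aero.
Concept 3 vs Model T: 3+3+6+2 = 14 for Concept 3, 9 for Model T — Concept 3 by 14–9.
Aero defeats every rival head-to-head and is the Condorcet winner.

Aero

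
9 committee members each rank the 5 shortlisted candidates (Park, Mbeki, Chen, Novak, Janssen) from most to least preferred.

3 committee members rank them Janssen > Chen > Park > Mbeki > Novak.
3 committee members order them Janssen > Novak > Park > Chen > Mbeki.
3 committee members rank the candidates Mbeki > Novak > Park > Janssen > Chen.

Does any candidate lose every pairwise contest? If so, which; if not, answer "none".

Pairwise majorities:
Park vs Mbeki: Park, 6–3.
Park vs Chen: Park preferred on 3+3 = 6 ballots; Park wins 6–3.
Park vs Novak: Novak, 6–3.
Park vs Janssen: Janssen, 6–3.
Mbeki vs Chen: Chen, 6–3.
Mbeki vs Novak: Mbeki, 6–3.
Mbeki–Janssen: Janssen 6–3.
Chen–Novak: Novak 6–3.
Chen vs Janssen: Chen is ranked higher on 0 ballots, Janssen on 9. Janssen wins 9–0.
Novak–Janssen: Janssen 6–3.
No candidate is winless: Park beats Mbeki; Mbeki beats Novak; Chen beats Mbeki; Novak beats Park; Janssen beats Park. There is no Condorcet loser.

none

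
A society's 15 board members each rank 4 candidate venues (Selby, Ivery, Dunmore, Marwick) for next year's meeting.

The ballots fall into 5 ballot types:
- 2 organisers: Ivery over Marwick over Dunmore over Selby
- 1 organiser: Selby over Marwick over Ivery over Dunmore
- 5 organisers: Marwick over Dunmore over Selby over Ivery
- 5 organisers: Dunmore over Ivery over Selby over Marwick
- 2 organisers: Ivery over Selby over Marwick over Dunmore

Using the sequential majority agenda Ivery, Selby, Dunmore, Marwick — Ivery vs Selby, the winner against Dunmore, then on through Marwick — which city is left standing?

Round 1: Ivery vs Selby — 9–6, Ivery advances.
Round 2: Ivery vs Dunmore — 5–10, Dunmore advances.
Round 3: Dunmore vs Marwick — 5–10, Marwick advances.
Marwick survives the agenda.

Marwick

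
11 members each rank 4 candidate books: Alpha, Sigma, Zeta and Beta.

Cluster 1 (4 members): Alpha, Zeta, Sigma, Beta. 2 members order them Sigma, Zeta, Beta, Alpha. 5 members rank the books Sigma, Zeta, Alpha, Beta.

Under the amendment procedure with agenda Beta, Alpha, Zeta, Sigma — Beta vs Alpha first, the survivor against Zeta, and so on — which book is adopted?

Round 1: Beta vs Alpha — 2–9, Alpha advances.
Round 2: Alpha vs Zeta — 4–7, Zeta advances.
Round 3: Zeta vs Sigma — 4–7, Sigma advances.
The agenda winner is Sigma.

Sigma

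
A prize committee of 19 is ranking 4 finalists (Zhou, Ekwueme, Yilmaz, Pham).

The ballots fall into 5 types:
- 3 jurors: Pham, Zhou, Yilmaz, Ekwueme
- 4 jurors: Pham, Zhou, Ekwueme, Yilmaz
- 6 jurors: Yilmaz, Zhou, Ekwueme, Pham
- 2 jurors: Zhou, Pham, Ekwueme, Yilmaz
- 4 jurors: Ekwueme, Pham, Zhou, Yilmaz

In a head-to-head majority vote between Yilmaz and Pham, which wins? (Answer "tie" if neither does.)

Pham

Ballots ranking Yilmaz above Pham: 6.
Ballots ranking Pham above Yilmaz: 19 − 6 = 13.
Pham wins the head-to-head 13–6.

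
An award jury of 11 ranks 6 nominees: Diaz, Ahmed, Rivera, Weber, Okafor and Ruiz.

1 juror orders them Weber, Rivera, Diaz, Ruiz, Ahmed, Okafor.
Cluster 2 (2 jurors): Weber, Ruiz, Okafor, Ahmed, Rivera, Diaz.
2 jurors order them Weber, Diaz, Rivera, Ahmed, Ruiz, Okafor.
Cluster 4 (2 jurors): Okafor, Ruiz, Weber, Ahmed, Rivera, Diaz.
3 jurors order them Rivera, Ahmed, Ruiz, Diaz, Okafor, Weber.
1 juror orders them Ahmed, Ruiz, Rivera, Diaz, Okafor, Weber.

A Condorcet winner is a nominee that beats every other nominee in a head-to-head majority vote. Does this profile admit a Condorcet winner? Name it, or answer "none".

none

Head-to-head results (11 jurors):
Diaz vs Ahmed: Ahmed wins 8–3.
Diaz vs Rivera: Rivera wins 9–2.
Diaz vs Weber: Weber, 7–4.
Diaz vs Okafor: Diaz wins 7–4.
Diaz–Ruiz: Ruiz 8–3.
Ahmed–Rivera: Rivera 6–5.
Ahmed–Weber: Weber 7–4.
Ahmed vs Okafor: Ahmed, 7–4.
Ahmed vs Ruiz: Ahmed wins 6–5.
Rivera–Weber: Weber 7–4.
Rivera vs Okafor: Rivera wins 7–4.
Rivera–Ruiz: Rivera 6–5.
Weber vs Okafor: Okafor wins 6–5.
Weber vs Ruiz: Ruiz, 6–5.
Okafor vs Ruiz: Ruiz, 9–2.
Every nominee loses at least once (Diaz loses to Ahmed; Ahmed loses to Rivera; Rivera loses to Weber; Weber loses to Okafor; Okafor loses to Diaz; Ruiz loses to Ahmed). The majority relation contains the cycle Diaz beats Okafor beats Weber beats Diaz, so there is no Condorcet winner.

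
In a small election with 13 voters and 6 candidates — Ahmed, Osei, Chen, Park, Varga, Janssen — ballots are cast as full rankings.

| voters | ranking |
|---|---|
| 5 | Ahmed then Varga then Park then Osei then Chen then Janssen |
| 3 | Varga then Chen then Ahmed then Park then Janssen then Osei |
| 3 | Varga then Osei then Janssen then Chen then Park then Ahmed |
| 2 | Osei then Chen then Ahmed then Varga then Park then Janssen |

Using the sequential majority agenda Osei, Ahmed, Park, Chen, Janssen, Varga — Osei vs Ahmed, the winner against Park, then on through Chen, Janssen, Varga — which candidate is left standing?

Varga

Round 1: Osei vs Ahmed — 5–8, Ahmed advances.
Round 2: Ahmed vs Park — 10–3, Ahmed advances.
Round 3: Ahmed vs Chen — 5–8, Chen advances.
Round 4: Chen vs Janssen — 10–3, Chen advances.
Round 5: Chen vs Varga — 2–11, Varga advances.
The agenda winner is Varga.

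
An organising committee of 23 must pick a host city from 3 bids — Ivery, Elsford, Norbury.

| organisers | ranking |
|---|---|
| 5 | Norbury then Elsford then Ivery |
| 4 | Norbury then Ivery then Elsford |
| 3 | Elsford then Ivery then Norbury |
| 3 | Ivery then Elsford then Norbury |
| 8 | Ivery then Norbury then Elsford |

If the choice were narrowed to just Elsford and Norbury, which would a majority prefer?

Ballots ranking Elsford above Norbury: 3 + 3 = 6.
Ballots ranking Norbury above Elsford: 23 − 6 = 17.
Norbury wins the head-to-head 17–6.

Norbury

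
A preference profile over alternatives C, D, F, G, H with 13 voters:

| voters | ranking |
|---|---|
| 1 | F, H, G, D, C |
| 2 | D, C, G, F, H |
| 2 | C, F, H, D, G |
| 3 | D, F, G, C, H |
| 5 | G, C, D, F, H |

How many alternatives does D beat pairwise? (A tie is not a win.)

3

D against each rival (13 voters):
D–C: C 7–6.
D–F: D 10–3.
D vs G: D wins 7–6.
D vs H: 2+3+5 = 10 for D, 3 for H — D by 10–3.
D beats F, G, H; loses to C — 3 pairwise wins.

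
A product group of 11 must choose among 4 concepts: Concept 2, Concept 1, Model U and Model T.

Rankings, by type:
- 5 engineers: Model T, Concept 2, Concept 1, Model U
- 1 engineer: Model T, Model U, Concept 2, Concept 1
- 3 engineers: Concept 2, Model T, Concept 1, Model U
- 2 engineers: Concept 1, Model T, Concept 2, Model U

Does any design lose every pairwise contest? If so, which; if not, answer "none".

Model U

Head-to-head results (11 engineers):
Concept 2 vs Concept 1: Concept 2 wins 9–2.
Concept 2 vs Model U: Concept 2 is ranked higher on 5+3+2 = 10 ballots, Model U on 1. Concept 2 wins 10–1.
Concept 2–Model T: Model T 8–3.
Concept 1 vs Model U: Concept 1 preferred on 5+3+2 = 10 ballots; Concept 1 wins 10–1.
Concept 1–Model T: Model T 9–2.
Model U vs Model T: Model U is ranked higher on 0 ballots, Model T on 11. Model T wins 11–0.
Model U is beaten in every head-to-head and is the Condorcet loser.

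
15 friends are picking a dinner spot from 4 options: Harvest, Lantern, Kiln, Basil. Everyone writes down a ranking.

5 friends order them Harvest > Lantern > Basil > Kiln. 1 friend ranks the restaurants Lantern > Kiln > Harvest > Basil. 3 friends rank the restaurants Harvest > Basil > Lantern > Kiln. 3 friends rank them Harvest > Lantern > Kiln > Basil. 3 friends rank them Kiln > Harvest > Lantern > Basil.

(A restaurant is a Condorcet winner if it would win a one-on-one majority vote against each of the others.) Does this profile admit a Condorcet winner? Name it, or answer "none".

Harvest

Check each pair by majority over 15 ballots:
Harvest vs Lantern: Harvest is ranked higher on 5+3+3+3 = 14 ballots, Lantern on 1. Harvest wins 14–1.
Harvest vs Kiln: 5+3+3 = 11 for Harvest, 4 for Kiln — Harvest by 11–4.
Harvest–Basil: Harvest 15–0.
Lantern vs Kiln: Lantern is ranked higher on 5+1+3+3 = 12 ballots, Kiln on 3. Lantern wins 12–3.
Lantern vs Basil: 12 to 3, Lantern.
Kiln vs Basil: Kiln preferred on 1+3+3 = 7 ballots; Basil wins 8–7.
Harvest defeats every rival head-to-head and is the Condorcet winner.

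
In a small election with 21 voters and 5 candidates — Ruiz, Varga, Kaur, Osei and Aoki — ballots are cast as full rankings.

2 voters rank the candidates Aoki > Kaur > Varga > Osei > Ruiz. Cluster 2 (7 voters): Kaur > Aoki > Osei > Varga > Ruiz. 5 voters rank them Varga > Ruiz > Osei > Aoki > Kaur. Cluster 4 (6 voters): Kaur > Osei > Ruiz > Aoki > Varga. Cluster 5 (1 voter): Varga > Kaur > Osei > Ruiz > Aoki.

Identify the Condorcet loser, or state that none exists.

Pairwise majorities:
Ruiz vs Varga: Varga, 15–6.
Ruiz vs Kaur: Ruiz is ranked higher on 5 ballots, Kaur on 16. Kaur wins 16–5.
Ruiz vs Osei: Osei wins 16–5.
Ruiz vs Aoki: Ruiz wins 12–9.
Varga vs Kaur: 5+1 = 6 for Varga, 15 for Kaur — Kaur by 15–6.
Varga vs Osei: Osei, 13–8.
Varga vs Aoki: Aoki, 15–6.
Kaur vs Osei: Kaur is ranked higher on 2+7+6+1 = 16 ballots, Osei on 5. Kaur wins 16–5.
Kaur vs Aoki: 14 to 7, Kaur.
Osei vs Aoki: Osei preferred on 5+6+1 = 12 ballots; Osei wins 12–9.
No candidate is winless: Ruiz beats Aoki; Varga beats Ruiz; Kaur beats Ruiz; Osei beats Ruiz; Aoki beats Varga. There is no Condorcet loser.

none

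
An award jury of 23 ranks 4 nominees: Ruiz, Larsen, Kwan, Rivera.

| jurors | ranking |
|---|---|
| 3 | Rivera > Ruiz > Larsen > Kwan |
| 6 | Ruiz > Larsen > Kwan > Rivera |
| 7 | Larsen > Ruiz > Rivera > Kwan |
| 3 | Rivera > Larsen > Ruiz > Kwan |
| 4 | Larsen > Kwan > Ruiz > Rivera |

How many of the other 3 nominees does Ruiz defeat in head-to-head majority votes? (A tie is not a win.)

2

Ruiz against each rival (23 jurors):
Ruiz vs Larsen: Larsen, 14–9.
Ruiz vs Kwan: Ruiz is ranked higher on 3+6+7+3 = 19 ballots, Kwan on 4. Ruiz wins 19–4.
Ruiz vs Rivera: Ruiz is ranked higher on 6+7+4 = 17 ballots, Rivera on 6. Ruiz wins 17–6.
Ruiz beats Kwan, Rivera; loses to Larsen — 2 pairwise wins.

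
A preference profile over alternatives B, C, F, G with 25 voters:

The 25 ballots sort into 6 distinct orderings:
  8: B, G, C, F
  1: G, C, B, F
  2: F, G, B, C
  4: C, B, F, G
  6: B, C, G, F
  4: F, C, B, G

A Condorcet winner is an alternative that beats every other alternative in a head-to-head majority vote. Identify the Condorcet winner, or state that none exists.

Check each pair by majority over 25 ballots:
B vs C: B preferred on 8+2+6 = 16 ballots; B wins 16–9.
B vs F: B is ranked higher on 8+1+4+6 = 19 ballots, F on 6. B wins 19–6.
B vs G: B is ranked higher on 8+4+6+4 = 22 ballots, G on 3. B wins 22–3.
C vs F: C is ranked higher on 8+1+4+6 = 19 ballots, F on 6. C wins 19–6.
C vs G: C preferred on 4+6+4 = 14 ballots; C wins 14–11.
F vs G: 10 to 15, G.
Only B has no losses; B is the Condorcet winner.

B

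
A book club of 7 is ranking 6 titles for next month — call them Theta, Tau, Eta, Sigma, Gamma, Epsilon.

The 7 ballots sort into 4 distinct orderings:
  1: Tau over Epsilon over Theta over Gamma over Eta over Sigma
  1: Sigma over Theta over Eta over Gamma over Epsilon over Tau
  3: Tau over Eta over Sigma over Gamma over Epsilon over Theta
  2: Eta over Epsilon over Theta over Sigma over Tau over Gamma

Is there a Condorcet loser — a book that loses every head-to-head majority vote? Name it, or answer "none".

none

Pairwise majorities:
Theta vs Tau: Tau, 4–3.
Theta–Eta: Eta 5–2.
Theta vs Sigma: Sigma, 4–3.
Theta vs Gamma: Theta, 4–3.
Theta vs Epsilon: Epsilon, 6–1.
Tau vs Eta: 4 to 3, Tau.
Tau vs Sigma: Tau, 4–3.
Tau vs Gamma: 6 to 1, Tau.
Tau–Epsilon: Tau 4–3.
Eta vs Sigma: Eta, 6–1.
Eta vs Gamma: Eta preferred on 1+3+2 = 6 ballots; Eta wins 6–1.
Eta–Epsilon: Eta 6–1.
Sigma vs Gamma: Sigma preferred on 1+3+2 = 6 ballots; Sigma wins 6–1.
Sigma–Epsilon: Sigma 4–3.
Gamma vs Epsilon: Gamma, 4–3.
No book is winless: Theta beats Gamma; Tau beats Theta; Eta beats Theta; Sigma beats Theta; Gamma beats Epsilon; Epsilon beats Theta. There is no Condorcet loser.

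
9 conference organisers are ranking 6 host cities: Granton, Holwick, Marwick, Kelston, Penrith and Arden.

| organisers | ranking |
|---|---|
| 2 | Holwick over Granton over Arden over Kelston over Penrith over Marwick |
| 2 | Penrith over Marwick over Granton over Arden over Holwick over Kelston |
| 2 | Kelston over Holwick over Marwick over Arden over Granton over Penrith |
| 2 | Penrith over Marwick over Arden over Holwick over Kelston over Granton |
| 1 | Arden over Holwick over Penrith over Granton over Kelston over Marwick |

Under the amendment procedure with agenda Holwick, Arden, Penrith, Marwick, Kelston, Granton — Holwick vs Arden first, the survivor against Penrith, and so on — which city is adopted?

Round 1: Holwick vs Arden — 4–5, Arden advances.
Round 2: Arden vs Penrith — 5–4, Arden advances.
Round 3: Arden vs Marwick — 3–6, Marwick advances.
Round 4: Marwick vs Kelston — 4–5, Kelston advances.
Round 5: Kelston vs Granton — 4–5, Granton advances.
Granton survives the agenda.

Granton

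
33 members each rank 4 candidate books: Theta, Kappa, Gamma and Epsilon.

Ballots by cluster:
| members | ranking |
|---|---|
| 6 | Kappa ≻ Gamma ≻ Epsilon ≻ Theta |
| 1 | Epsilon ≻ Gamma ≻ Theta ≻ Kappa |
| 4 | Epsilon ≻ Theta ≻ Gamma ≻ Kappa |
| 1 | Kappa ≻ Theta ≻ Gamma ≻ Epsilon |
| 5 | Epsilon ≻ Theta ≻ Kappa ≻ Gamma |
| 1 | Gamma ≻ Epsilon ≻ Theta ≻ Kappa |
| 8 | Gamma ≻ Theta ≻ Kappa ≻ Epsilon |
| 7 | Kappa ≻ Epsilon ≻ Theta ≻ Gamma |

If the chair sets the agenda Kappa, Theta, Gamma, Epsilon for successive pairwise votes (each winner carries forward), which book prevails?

Epsilon

Round 1: Kappa vs Theta — 14–19, Theta advances.
Round 2: Theta vs Gamma — 17–16, Theta advances.
Round 3: Theta vs Epsilon — 9–24, Epsilon advances.
Epsilon survives the agenda.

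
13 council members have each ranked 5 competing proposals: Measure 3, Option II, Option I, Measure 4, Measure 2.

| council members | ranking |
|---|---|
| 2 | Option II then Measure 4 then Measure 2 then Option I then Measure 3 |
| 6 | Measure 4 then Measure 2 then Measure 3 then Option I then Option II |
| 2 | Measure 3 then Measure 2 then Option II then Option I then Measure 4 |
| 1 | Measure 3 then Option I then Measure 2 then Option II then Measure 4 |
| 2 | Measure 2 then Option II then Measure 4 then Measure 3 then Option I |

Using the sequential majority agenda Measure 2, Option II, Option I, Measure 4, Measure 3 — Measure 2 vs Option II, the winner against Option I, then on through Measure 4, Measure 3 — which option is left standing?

Measure 4

Round 1: Measure 2 vs Option II — 11–2, Measure 2 advances.
Round 2: Measure 2 vs Option I — 12–1, Measure 2 advances.
Round 3: Measure 2 vs Measure 4 — 5–8, Measure 4 advances.
Round 4: Measure 4 vs Measure 3 — 10–3, Measure 4 advances.
Measure 4 survives the agenda.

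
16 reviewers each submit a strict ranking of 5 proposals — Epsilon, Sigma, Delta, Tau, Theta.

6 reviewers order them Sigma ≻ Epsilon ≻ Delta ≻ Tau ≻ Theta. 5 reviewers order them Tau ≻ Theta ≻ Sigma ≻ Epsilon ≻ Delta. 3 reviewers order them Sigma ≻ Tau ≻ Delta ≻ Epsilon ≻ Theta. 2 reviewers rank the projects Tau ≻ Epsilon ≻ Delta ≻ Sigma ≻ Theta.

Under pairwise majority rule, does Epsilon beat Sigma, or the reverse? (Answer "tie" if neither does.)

Sigma

Ballots ranking Epsilon above Sigma: 2.
Ballots ranking Sigma above Epsilon: 16 − 2 = 14.
Sigma wins the head-to-head 14–2.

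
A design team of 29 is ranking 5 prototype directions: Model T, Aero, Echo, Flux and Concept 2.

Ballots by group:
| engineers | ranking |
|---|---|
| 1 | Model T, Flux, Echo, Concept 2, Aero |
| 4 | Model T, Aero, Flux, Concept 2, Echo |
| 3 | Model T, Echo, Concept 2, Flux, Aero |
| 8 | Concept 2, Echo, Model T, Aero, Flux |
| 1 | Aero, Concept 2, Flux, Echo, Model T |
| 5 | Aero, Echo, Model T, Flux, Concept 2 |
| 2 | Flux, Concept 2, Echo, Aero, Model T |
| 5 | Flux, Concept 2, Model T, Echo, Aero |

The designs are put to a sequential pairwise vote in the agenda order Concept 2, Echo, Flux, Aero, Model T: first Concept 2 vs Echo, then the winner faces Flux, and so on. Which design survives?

Round 1: Concept 2 vs Echo — 20–9, Concept 2 advances.
Round 2: Concept 2 vs Flux — 12–17, Flux advances.
Round 3: Flux vs Aero — 11–18, Aero advances.
Round 4: Aero vs Model T — 8–21, Model T advances.
The agenda winner is Model T.

Model T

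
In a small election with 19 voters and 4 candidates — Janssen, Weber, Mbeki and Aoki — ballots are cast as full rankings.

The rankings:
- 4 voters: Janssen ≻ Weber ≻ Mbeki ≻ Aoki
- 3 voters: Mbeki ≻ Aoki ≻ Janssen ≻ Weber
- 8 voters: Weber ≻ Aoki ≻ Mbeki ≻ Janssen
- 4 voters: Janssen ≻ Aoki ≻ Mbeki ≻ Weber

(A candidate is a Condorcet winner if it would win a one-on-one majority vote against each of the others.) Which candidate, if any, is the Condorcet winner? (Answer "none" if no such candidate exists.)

Head-to-head results (19 voters):
Janssen vs Weber: Janssen preferred on 4+3+4 = 11 ballots; Janssen wins 11–8.
Janssen vs Mbeki: Janssen preferred on 4+4 = 8 ballots; Mbeki wins 11–8.
Janssen vs Aoki: 8 to 11, Aoki.
Weber vs Mbeki: Weber preferred on 4+8 = 12 ballots; Weber wins 12–7.
Weber vs Aoki: 4+8 = 12 for Weber, 7 for Aoki — Weber by 12–7.
Mbeki vs Aoki: 7 to 12, Aoki.
No candidate is unbeaten: Janssen loses to Mbeki; Weber loses to Janssen; Mbeki loses to Weber; Aoki loses to Weber. In particular Janssen > Weber > Mbeki > Janssen is a majority cycle — no Condorcet winner exists.

none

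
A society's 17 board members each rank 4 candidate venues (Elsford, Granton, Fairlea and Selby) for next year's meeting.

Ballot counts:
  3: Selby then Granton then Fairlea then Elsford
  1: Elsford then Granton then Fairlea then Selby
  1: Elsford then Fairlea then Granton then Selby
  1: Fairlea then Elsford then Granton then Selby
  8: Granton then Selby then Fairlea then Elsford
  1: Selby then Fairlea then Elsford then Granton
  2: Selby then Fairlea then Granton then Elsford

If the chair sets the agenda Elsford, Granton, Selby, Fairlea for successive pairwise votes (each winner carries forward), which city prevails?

Granton

Round 1: Elsford vs Granton — 4–13, Granton advances.
Round 2: Granton vs Selby — 11–6, Granton advances.
Round 3: Granton vs Fairlea — 12–5, Granton advances.
The agenda winner is Granton.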